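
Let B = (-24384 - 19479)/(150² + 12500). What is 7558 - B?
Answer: 264573863/35000 ≈ 7559.3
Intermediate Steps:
B = -43863/35000 (B = -43863/(22500 + 12500) = -43863/35000 ≈ -1.2532)
7558 - B = 7558 - 1*(-43863/35000) = 7558 + 43863/35000 = 264573863/35000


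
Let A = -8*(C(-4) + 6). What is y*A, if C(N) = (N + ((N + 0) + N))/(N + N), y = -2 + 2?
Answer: 0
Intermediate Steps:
y = 0
C(N) = 3/2 (C(N) = (N + (N + N))/((2*N)) = (N + 2*N)*(1/(2*N)) = (3*N)*(1/(2*N)) = 3/2)
A = -60 (A = -8*(3/2 + 6) = -8*15/2 = -60)
y*A = 0*(-60) = 0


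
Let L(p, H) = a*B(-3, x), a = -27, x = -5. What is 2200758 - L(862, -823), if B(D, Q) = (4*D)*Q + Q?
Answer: 2202243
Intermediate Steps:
B(D, Q) = Q + 4*D*Q (B(D, Q) = 4*D*Q + Q = Q + 4*D*Q)
L(p, H) = -1485 (L(p, H) = -(-135)*(1 + 4*(-3)) = -(-135)*(1 - 12) = -(-135)*(-11) = -27*55 = -1485)
2200758 - L(862, -823) = 2200758 - 1*(-1485) = 2200758 + 1485 = 2202243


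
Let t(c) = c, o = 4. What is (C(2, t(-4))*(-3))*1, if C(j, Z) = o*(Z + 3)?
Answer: 12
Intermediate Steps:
C(j, Z) = 12 + 4*Z (C(j, Z) = 4*(Z + 3) = 4*(3 + Z) = 12 + 4*Z)
(C(2, t(-4))*(-3))*1 = ((12 + 4*(-4))*(-3))*1 = ((12 - 16)*(-3))*1 = -4*(-3)*1 = 12*1 = 12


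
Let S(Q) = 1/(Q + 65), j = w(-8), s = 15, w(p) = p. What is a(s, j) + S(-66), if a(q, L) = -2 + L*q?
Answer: -123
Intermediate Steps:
j = -8
S(Q) = 1/(65 + Q)
a(s, j) + S(-66) = (-2 - 8*15) + 1/(65 - 66) = (-2 - 120) + 1/(-1) = -122 - 1 = -123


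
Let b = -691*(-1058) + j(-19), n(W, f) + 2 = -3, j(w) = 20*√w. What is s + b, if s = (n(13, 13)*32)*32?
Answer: 725958 + 20*I*√19 ≈ 7.2596e+5 + 87.178*I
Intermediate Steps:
n(W, f) = -5 (n(W, f) = -2 - 3 = -5)
s = -5120 (s = -5*32*32 = -160*32 = -5120)
b = 731078 + 20*I*√19 (b = -691*(-1058) + 20*√(-19) = 731078 + 20*(I*√19) = 731078 + 20*I*√19 ≈ 7.3108e+5 + 87.178*I)
s + b = -5120 + (731078 + 20*I*√19) = 725958 + 20*I*√19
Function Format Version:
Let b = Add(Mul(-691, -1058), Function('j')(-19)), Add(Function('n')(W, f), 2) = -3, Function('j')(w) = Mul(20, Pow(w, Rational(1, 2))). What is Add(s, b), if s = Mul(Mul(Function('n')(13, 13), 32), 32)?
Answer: Add(725958, Mul(20, I, Pow(19, Rational(1, 2)))) ≈ Add(7.2596e+5, Mul(87.178, I))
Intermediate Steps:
Function('n')(W, f) = -5 (Function('n')(W, f) = Add(-2, -3) = -5)
s = -5120 (s = Mul(Mul(-5, 32), 32) = Mul(-160, 32) = -5120)
b = Add(731078, Mul(20, I, Pow(19, Rational(1, 2)))) (b = Add(Mul(-691, -1058), Mul(20, Pow(-19, Rational(1, 2)))) = Add(731078, Mul(20, Mul(I, Pow(19, Rational(1, 2))))) = Add(731078, Mul(20, I, Pow(19, Rational(1, 2)))) ≈ Add(7.3108e+5, Mul(87.178, I)))
Add(s, b) = Add(-5120, Add(731078, Mul(20, I, Pow(19, Rational(1, 2))))) = Add(725958, Mul(20, I, Pow(19, Rational(1, 2))))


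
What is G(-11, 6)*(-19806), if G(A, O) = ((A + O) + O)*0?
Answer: 0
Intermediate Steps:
G(A, O) = 0 (G(A, O) = (A + 2*O)*0 = 0)
G(-11, 6)*(-19806) = 0*(-19806) = 0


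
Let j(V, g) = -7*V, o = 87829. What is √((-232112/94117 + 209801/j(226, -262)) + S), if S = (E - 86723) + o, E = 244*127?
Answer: √708502117493623146890/148893094 ≈ 178.77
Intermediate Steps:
E = 30988
S = 32094 (S = (30988 - 86723) + 87829 = -55735 + 87829 = 32094)
√((-232112/94117 + 209801/j(226, -262)) + S) = √((-232112/94117 + 209801/((-7*226))) + 32094) = √((-232112*1/94117 + 209801/(-1582)) + 32094) = √((-232112/94117 + 209801*(-1/1582)) + 32094) = √((-232112/94117 - 209801/1582) + 32094) = √(-20113041901/148893094 + 32094) = √(4758461916935/148893094) = √708502117493623146890/148893094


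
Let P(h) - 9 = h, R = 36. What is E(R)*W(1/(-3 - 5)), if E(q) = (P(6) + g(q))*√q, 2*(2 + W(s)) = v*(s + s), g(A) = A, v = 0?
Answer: -612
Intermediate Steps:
W(s) = -2 (W(s) = -2 + (0*(s + s))/2 = -2 + (0*(2*s))/2 = -2 + (½)*0 = -2 + 0 = -2)
P(h) = 9 + h
E(q) = √q*(15 + q) (E(q) = ((9 + 6) + q)*√q = (15 + q)*√q = √q*(15 + q))
E(R)*W(1/(-3 - 5)) = (√36*(15 + 36))*(-2) = (6*51)*(-2) = 306*(-2) = -612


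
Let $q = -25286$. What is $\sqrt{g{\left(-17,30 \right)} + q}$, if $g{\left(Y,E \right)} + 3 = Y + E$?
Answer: $2 i \sqrt{6319} \approx 158.98 i$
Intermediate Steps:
$g{\left(Y,E \right)} = -3 + E + Y$ ($g{\left(Y,E \right)} = -3 + \left(Y + E\right) = -3 + \left(E + Y\right) = -3 + E + Y$)
$\sqrt{g{\left(-17,30 \right)} + q} = \sqrt{\left(-3 + 30 - 17\right) - 25286} = \sqrt{10 - 25286} = \sqrt{-25276} = 2 i \sqrt{6319}$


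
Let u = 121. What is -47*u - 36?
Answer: -5723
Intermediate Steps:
-47*u - 36 = -47*121 - 36 = -5687 - 36 = -5723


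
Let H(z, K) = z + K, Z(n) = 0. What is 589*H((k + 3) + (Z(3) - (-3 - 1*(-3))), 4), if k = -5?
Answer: 1178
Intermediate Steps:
H(z, K) = K + z
589*H((k + 3) + (Z(3) - (-3 - 1*(-3))), 4) = 589*(4 + ((-5 + 3) + (0 - (-3 - 1*(-3))))) = 589*(4 + (-2 + (0 - (-3 + 3)))) = 589*(4 + (-2 + (0 - 1*0))) = 589*(4 + (-2 + (0 + 0))) = 589*(4 + (-2 + 0)) = 589*(4 - 2) = 589*2 = 1178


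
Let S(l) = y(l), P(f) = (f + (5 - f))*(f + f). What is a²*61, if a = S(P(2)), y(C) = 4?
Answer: 976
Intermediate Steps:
P(f) = 10*f (P(f) = 5*(2*f) = 10*f)
S(l) = 4
a = 4
a²*61 = 4²*61 = 16*61 = 976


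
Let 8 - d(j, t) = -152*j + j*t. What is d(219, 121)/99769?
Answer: 6797/99769 ≈ 0.068127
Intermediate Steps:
d(j, t) = 8 + 152*j - j*t (d(j, t) = 8 - (-152*j + j*t) = 8 + (152*j - j*t) = 8 + 152*j - j*t)
d(219, 121)/99769 = (8 + 152*219 - 1*219*121)/99769 = (8 + 33288 - 26499)*(1/99769) = 6797*(1/99769) = 6797/99769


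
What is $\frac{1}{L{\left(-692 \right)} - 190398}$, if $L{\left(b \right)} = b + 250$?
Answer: $- \frac{1}{190840} \approx -5.24 \cdot 10^{-6}$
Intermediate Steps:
$L{\left(b \right)} = 250 + b$
$\frac{1}{L{\left(-692 \right)} - 190398} = \frac{1}{\left(250 - 692\right) - 190398} = \frac{1}{-442 - 190398} = \frac{1}{-190840} = - \frac{1}{190840}$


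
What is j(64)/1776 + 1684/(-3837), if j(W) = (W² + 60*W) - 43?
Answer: 9098219/2271504 ≈ 4.0054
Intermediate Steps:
j(W) = -43 + W² + 60*W
j(64)/1776 + 1684/(-3837) = (-43 + 64² + 60*64)/1776 + 1684/(-3837) = (-43 + 4096 + 3840)*(1/1776) + 1684*(-1/3837) = 7893*(1/1776) - 1684/3837 = 2631/592 - 1684/3837 = 9098219/2271504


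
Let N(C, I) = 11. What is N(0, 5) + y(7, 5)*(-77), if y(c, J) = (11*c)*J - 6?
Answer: -29172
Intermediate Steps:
y(c, J) = -6 + 11*J*c (y(c, J) = 11*J*c - 6 = -6 + 11*J*c)
N(0, 5) + y(7, 5)*(-77) = 11 + (-6 + 11*5*7)*(-77) = 11 + (-6 + 385)*(-77) = 11 + 379*(-77) = 11 - 29183 = -29172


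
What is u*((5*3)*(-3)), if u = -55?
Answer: 2475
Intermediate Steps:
u*((5*3)*(-3)) = -55*5*3*(-3) = -825*(-3) = -55*(-45) = 2475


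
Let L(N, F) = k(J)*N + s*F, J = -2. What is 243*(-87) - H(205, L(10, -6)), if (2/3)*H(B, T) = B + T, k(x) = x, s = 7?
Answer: -42711/2 ≈ -21356.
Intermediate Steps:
L(N, F) = -2*N + 7*F
H(B, T) = 3*B/2 + 3*T/2 (H(B, T) = 3*(B + T)/2 = 3*B/2 + 3*T/2)
243*(-87) - H(205, L(10, -6)) = 243*(-87) - ((3/2)*205 + 3*(-2*10 + 7*(-6))/2) = -21141 - (615/2 + 3*(-20 - 42)/2) = -21141 - (615/2 + (3/2)*(-62)) = -21141 - (615/2 - 93) = -21141 - 1*429/2 = -21141 - 429/2 = -42711/2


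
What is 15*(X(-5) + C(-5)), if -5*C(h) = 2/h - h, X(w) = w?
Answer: -444/5 ≈ -88.800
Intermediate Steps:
C(h) = -2/(5*h) + h/5 (C(h) = -(2/h - h)/5 = -(-h + 2/h)/5 = -2/(5*h) + h/5)
15*(X(-5) + C(-5)) = 15*(-5 + (⅕)*(-2 + (-5)²)/(-5)) = 15*(-5 + (⅕)*(-⅕)*(-2 + 25)) = 15*(-5 + (⅕)*(-⅕)*23) = 15*(-5 - 23/25) = 15*(-148/25) = -444/5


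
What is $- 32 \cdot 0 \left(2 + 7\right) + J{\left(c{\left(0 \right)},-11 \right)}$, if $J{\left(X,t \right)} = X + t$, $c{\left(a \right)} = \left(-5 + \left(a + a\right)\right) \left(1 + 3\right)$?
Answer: $-31$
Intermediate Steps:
$c{\left(a \right)} = -20 + 8 a$ ($c{\left(a \right)} = \left(-5 + 2 a\right) 4 = -20 + 8 a$)
$- 32 \cdot 0 \left(2 + 7\right) + J{\left(c{\left(0 \right)},-11 \right)} = - 32 \cdot 0 \left(2 + 7\right) + \left(\left(-20 + 8 \cdot 0\right) - 11\right) = - 32 \cdot 0 \cdot 9 + \left(\left(-20 + 0\right) - 11\right) = \left(-32\right) 0 - 31 = 0 - 31 = -31$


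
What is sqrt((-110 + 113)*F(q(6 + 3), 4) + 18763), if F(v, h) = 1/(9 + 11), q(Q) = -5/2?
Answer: sqrt(1876315)/10 ≈ 136.98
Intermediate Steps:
q(Q) = -5/2 (q(Q) = -5*1/2 = -5/2)
F(v, h) = 1/20
sqrt((-110 + 113)*F(q(6 + 3), 4) + 18763) = sqrt((-110 + 113)*(1/20) + 18763) = sqrt(3*(1/20) + 18763) = sqrt(3/20 + 18763) = sqrt(375263/20) = sqrt(1876315)/10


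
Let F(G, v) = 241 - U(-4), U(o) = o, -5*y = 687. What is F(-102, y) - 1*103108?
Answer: -102863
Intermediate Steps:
y = -687/5 (y = -⅕*687 = -687/5 ≈ -137.40)
F(G, v) = 245 (F(G, v) = 241 - 1*(-4) = 241 + 4 = 245)
F(-102, y) - 1*103108 = 245 - 1*103108 = 245 - 103108 = -102863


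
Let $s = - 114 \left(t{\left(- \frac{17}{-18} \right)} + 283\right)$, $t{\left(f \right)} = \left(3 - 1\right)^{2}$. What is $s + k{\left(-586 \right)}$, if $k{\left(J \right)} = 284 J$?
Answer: $-199142$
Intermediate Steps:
$t{\left(f \right)} = 4$ ($t{\left(f \right)} = 2^{2} = 4$)
$s = -32718$ ($s = - 114 \left(4 + 283\right) = \left(-114\right) 287 = -32718$)
$s + k{\left(-586 \right)} = -32718 + 284 \left(-586\right) = -32718 - 166424 = -199142$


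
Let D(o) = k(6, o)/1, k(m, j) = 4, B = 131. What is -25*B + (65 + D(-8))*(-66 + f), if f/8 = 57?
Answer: 23635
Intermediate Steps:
f = 456 (f = 8*57 = 456)
D(o) = 4 (D(o) = 4/1 = 4*1 = 4)
-25*B + (65 + D(-8))*(-66 + f) = -25*131 + (65 + 4)*(-66 + 456) = -3275 + 69*390 = -3275 + 26910 = 23635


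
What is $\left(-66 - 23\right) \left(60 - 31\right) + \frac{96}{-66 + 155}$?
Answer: $- \frac{229613}{89} \approx -2579.9$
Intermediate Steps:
$\left(-66 - 23\right) \left(60 - 31\right) + \frac{96}{-66 + 155} = \left(-89\right) 29 + \frac{96}{89} = -2581 + 96 \cdot \frac{1}{89} = -2581 + \frac{96}{89} = - \frac{229613}{89}$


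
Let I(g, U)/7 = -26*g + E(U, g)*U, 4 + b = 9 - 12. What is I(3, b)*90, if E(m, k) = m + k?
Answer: -31500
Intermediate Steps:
E(m, k) = k + m
b = -7 (b = -4 + (9 - 12) = -4 - 3 = -7)
I(g, U) = -182*g + 7*U*(U + g) (I(g, U) = 7*(-26*g + (g + U)*U) = 7*(-26*g + (U + g)*U) = 7*(-26*g + U*(U + g)) = -182*g + 7*U*(U + g))
I(3, b)*90 = (-182*3 + 7*(-7)*(-7 + 3))*90 = (-546 + 7*(-7)*(-4))*90 = (-546 + 196)*90 = -350*90 = -31500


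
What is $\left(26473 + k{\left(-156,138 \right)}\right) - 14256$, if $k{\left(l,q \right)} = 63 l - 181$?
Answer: $2208$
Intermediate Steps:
$k{\left(l,q \right)} = -181 + 63 l$
$\left(26473 + k{\left(-156,138 \right)}\right) - 14256 = \left(26473 + \left(-181 + 63 \left(-156\right)\right)\right) - 14256 = \left(26473 - 10009\right) - 14256 = 16464 - 14256 = 2208$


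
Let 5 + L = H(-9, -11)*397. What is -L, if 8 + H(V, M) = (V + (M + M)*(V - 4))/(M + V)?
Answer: 173589/20 ≈ 8679.5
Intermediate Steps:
H(V, M) = -8 + (V + 2*M*(-4 + V))/(M + V) (H(V, M) = -8 + (V + (M + M)*(V - 4))/(M + V) = -8 + (V + (2*M)*(-4 + V))/(M + V) = -8 + (V + 2*M*(-4 + V))/(M + V))
L = -173589/20 (L = -5 + ((-16*(-11) - 7*(-9) + 2*(-11)*(-9))/(-11 - 9))*397 = -5 + ((176 + 63 + 198)/(-20))*397 = -5 - 1/20*437*397 = -5 - 437/20*397 = -5 - 173489/20 = -173589/20 ≈ -8679.5)
-L = -1*(-173589/20) = 173589/20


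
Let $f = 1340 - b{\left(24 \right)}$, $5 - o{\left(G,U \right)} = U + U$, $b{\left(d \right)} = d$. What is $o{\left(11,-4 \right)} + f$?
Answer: $1329$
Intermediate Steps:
$o{\left(G,U \right)} = 5 - 2 U$ ($o{\left(G,U \right)} = 5 - \left(U + U\right) = 5 - 2 U$)
$f = 1316$ ($f = 1340 - 24 = 1316$)
$o{\left(11,-4 \right)} + f = \left(5 - -8\right) + 1316 = \left(5 + 8\right) + 1316 = 13 + 1316 = 1329$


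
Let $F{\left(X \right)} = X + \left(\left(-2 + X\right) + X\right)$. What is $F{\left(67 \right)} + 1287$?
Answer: $1486$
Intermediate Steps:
$F{\left(X \right)} = -2 + 3 X$ ($F{\left(X \right)} = X + \left(-2 + 2 X\right) = -2 + 3 X$)
$F{\left(67 \right)} + 1287 = \left(-2 + 3 \cdot 67\right) + 1287 = \left(-2 + 201\right) + 1287 = 199 + 1287 = 1486$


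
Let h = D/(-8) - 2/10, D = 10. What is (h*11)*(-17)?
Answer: 5423/20 ≈ 271.15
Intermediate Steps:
h = -29/20 (h = 10/(-8) - 2/10 = 10*(-⅛) - 2*⅒ = -5/4 - ⅕ = -29/20 ≈ -1.4500)
(h*11)*(-17) = -29/20*11*(-17) = -319/20*(-17) = 5423/20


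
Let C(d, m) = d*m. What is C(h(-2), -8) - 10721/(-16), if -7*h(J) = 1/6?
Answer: 225205/336 ≈ 670.25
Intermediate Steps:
h(J) = -1/42 (h(J) = -1/7/6 = -1/7*1/6 = -1/42)
C(h(-2), -8) - 10721/(-16) = -1/42*(-8) - 10721/(-16) = 4/21 - 10721*(-1)/16 = 4/21 - 151*(-71/16) = 4/21 + 10721/16 = 225205/336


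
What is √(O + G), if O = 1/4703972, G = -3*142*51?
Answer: I*√120184715519626303/2351986 ≈ 147.4*I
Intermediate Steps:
G = -21726 (G = -426*51 = -21726)
O = 1/4703972 ≈ 2.1259e-7
√(O + G) = √(1/4703972 - 21726) = √(-102198495671/4703972) = I*√120184715519626303/2351986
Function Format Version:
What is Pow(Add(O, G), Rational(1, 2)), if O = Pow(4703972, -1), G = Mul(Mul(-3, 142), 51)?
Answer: Mul(Rational(1, 2351986), I, Pow(120184715519626303, Rational(1, 2))) ≈ Mul(147.40, I)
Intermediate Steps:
G = -21726 (G = Mul(-426, 51) = -21726)
O = Rational(1, 4703972) ≈ 2.1259e-7
Pow(Add(O, G), Rational(1, 2)) = Pow(Add(Rational(1, 4703972), -21726), Rational(1, 2)) = Pow(Rational(-102198495671, 4703972), Rational(1, 2)) = Mul(Rational(1, 2351986), I, Pow(120184715519626303, Rational(1, 2)))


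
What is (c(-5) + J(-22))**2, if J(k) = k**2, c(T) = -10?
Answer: 224676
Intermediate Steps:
(c(-5) + J(-22))**2 = (-10 + (-22)**2)**2 = (-10 + 484)**2 = 474**2 = 224676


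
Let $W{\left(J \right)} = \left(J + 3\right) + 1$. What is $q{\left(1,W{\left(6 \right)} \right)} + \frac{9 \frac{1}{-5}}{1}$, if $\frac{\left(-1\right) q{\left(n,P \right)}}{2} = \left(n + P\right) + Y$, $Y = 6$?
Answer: $- \frac{179}{5} \approx -35.8$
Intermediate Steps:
$W{\left(J \right)} = 4 + J$ ($W{\left(J \right)} = \left(3 + J\right) + 1 = 4 + J$)
$q{\left(n,P \right)} = -12 - 2 P - 2 n$ ($q{\left(n,P \right)} = - 2 \left(\left(n + P\right) + 6\right) = - 2 \left(\left(P + n\right) + 6\right) = - 2 \left(6 + P + n\right) = -12 - 2 P - 2 n$)
$q{\left(1,W{\left(6 \right)} \right)} + \frac{9 \frac{1}{-5}}{1} = \left(-12 - 2 \left(4 + 6\right) - 2\right) + \frac{9 \frac{1}{-5}}{1} = \left(-12 - 20 - 2\right) + 9 \left(- \frac{1}{5}\right) 1 = \left(-12 - 20 - 2\right) - \frac{9}{5} = -34 - \frac{9}{5} = - \frac{179}{5}$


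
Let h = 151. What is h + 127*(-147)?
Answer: -18518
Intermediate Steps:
h + 127*(-147) = 151 + 127*(-147) = 151 - 18669 = -18518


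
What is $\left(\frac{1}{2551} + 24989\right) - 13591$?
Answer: $\frac{29076299}{2551} \approx 11398.0$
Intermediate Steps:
$\left(\frac{1}{2551} + 24989\right) - 13591 = \frac{63746940}{2551} - 13591 = \frac{29076299}{2551}$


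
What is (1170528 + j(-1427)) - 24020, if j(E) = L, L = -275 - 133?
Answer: 1146100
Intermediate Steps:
L = -408
j(E) = -408
(1170528 + j(-1427)) - 24020 = (1170528 - 408) - 24020 = 1170120 - 24020 = 1146100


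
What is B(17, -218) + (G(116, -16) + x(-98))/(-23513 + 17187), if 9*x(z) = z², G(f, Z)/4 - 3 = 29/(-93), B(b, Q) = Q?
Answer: -192530348/882477 ≈ -218.17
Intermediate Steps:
G(f, Z) = 1000/93 (G(f, Z) = 12 + 4*(29/(-93)) = 12 + 4*(29*(-1/93)) = 12 + 4*(-29/93) = 12 - 116/93 = 1000/93)
x(z) = z²/9
B(17, -218) + (G(116, -16) + x(-98))/(-23513 + 17187) = -218 + (1000/93 + (⅑)*(-98)²)/(-23513 + 17187) = -218 + (1000/93 + (⅑)*9604)/(-6326) = -218 + (1000/93 + 9604/9)*(-1/6326) = -218 + (300724/279)*(-1/6326) = -218 - 150362/882477 = -192530348/882477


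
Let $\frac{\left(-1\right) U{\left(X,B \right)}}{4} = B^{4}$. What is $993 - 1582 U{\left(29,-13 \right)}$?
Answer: $180735001$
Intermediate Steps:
$U{\left(X,B \right)} = - 4 B^{4}$
$993 - 1582 U{\left(29,-13 \right)} = 993 - 1582 \left(- 4 \left(-13\right)^{4}\right) = 993 - 1582 \left(\left(-4\right) 28561\right) = 993 - -180734008 = 993 + 180734008 = 180735001$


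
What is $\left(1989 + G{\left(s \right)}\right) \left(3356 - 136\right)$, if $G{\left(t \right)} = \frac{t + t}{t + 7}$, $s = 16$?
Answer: $6409060$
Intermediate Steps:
$G{\left(t \right)} = \frac{2 t}{7 + t}$
$\left(1989 + G{\left(s \right)}\right) \left(3356 - 136\right) = \left(1989 + 2 \cdot 16 \frac{1}{7 + 16}\right) \left(3356 - 136\right) = \left(1989 + 2 \cdot 16 \cdot \frac{1}{23}\right) 3220 = \left(1989 + \frac{32}{23}\right) 3220 = \frac{45779}{23} \cdot 3220 = 6409060$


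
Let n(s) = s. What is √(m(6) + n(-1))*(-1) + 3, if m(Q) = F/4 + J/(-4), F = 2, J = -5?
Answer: 3 - √3/2 ≈ 2.1340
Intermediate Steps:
m(Q) = 7/4 (m(Q) = 2/4 - 5/(-4) = 2*(¼) - 5*(-¼) = ½ + 5/4 = 7/4)
√(m(6) + n(-1))*(-1) + 3 = √(7/4 - 1)*(-1) + 3 = √(¾)*(-1) + 3 = (√3/2)*(-1) + 3 = -√3/2 + 3 = 3 - √3/2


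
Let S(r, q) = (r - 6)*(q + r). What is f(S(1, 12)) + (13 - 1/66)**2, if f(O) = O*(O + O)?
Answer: 37542649/4356 ≈ 8618.6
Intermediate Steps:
S(r, q) = (-6 + r)*(q + r)
f(O) = 2*O**2 (f(O) = O*(2*O) = 2*O**2)
f(S(1, 12)) + (13 - 1/66)**2 = 2*(1**2 - 6*12 - 6*1 + 12*1)**2 + (13 - 1/66)**2 = 2*(1 - 72 - 6 + 12)**2 + (13 - 1*1/66)**2 = 2*(-65)**2 + (13 - 1/66)**2 = 2*4225 + (857/66)**2 = 8450 + 734449/4356 = 37542649/4356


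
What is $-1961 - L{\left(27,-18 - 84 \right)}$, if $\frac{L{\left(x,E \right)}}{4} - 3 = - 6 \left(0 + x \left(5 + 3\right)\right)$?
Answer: $3211$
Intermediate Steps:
$L{\left(x,E \right)} = 12 - 192 x$ ($L{\left(x,E \right)} = 12 + 4 \left(- 6 \left(0 + x \left(5 + 3\right)\right)\right) = 12 + 4 \left(- 6 \left(0 + x 8\right)\right) = 12 + 4 \left(- 6 \left(0 + 8 x\right)\right) = 12 + 4 \left(- 6 \cdot 8 x\right) = 12 + 4 \left(- 48 x\right) = 12 - 192 x$)
$-1961 - L{\left(27,-18 - 84 \right)} = -1961 - \left(12 - 5184\right) = -1961 - -5172 = -1961 + 5172 = 3211$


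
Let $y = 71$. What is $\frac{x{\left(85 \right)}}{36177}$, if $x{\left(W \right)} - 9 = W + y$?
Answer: $\frac{55}{12059} \approx 0.0045609$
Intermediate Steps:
$x{\left(W \right)} = 80 + W$ ($x{\left(W \right)} = 9 + \left(W + 71\right) = 9 + \left(71 + W\right) = 80 + W$)
$\frac{x{\left(85 \right)}}{36177} = \frac{80 + 85}{36177} = 165 \cdot \frac{1}{36177} = \frac{55}{12059}$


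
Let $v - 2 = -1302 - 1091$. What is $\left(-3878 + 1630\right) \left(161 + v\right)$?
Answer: $5013040$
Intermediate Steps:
$v = -2391$ ($v = 2 - 2393 = -2391$)
$\left(-3878 + 1630\right) \left(161 + v\right) = \left(-3878 + 1630\right) \left(161 - 2391\right) = \left(-2248\right) \left(-2230\right) = 5013040$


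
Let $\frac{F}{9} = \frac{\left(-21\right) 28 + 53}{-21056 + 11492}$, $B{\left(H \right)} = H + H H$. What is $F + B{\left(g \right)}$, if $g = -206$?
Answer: $\frac{134630845}{3188} \approx 42231.0$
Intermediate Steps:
$B{\left(H \right)} = H + H^{2}$
$F = \frac{1605}{3188}$ ($F = 9 \frac{\left(-21\right) 28 + 53}{-21056 + 11492} = 9 \frac{-588 + 53}{-9564} = 9 \left(\left(-535\right) \left(- \frac{1}{9564}\right)\right) = 9 \cdot \frac{535}{9564} = \frac{1605}{3188} \approx 0.50345$)
$F + B{\left(g \right)} = \frac{1605}{3188} - 206 \left(1 - 206\right) = \frac{1605}{3188} - -42230 = \frac{1605}{3188} + 42230 = \frac{134630845}{3188}$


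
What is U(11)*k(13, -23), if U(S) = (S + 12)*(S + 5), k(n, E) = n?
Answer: 4784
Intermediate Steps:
U(S) = (5 + S)*(12 + S) (U(S) = (12 + S)*(5 + S) = (5 + S)*(12 + S))
U(11)*k(13, -23) = (60 + 11² + 17*11)*13 = (60 + 121 + 187)*13 = 368*13 = 4784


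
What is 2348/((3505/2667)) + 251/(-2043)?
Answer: 12792623233/7160715 ≈ 1786.5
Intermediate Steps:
2348/((3505/2667)) + 251/(-2043) = 2348/((3505*(1/2667))) + 251*(-1/2043) = 2348/(3505/2667) - 251/2043 = 2348*(2667/3505) - 251/2043 = 6262116/3505 - 251/2043 = 12792623233/7160715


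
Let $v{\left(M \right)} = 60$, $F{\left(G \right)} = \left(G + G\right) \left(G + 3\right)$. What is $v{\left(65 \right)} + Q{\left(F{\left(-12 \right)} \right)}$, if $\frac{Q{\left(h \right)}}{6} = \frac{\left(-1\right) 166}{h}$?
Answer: $\frac{997}{18} \approx 55.389$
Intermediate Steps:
$F{\left(G \right)} = 2 G \left(3 + G\right)$
$Q{\left(h \right)} = - \frac{996}{h}$ ($Q{\left(h \right)} = 6 \frac{\left(-1\right) 166}{h} = 6 \left(- \frac{166}{h}\right) = - \frac{996}{h}$)
$v{\left(65 \right)} + Q{\left(F{\left(-12 \right)} \right)} = 60 - \frac{996}{2 \left(-12\right) \left(3 - 12\right)} = 60 - \frac{996}{2 \left(-12\right) \left(-9\right)} = 60 - \frac{996}{216} = 60 - \frac{83}{18} = \frac{997}{18}$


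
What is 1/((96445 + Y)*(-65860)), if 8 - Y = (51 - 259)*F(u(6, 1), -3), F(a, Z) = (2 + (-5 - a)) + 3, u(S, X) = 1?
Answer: -1/6338695700 ≈ -1.5776e-10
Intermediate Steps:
F(a, Z) = -a (F(a, Z) = (-3 - a) + 3 = -a)
Y = -200 (Y = 8 - (51 - 259)*(-1*1) = 8 - (-208)*(-1) = 8 - 1*208 = 8 - 208 = -200)
1/((96445 + Y)*(-65860)) = 1/((96445 - 200)*(-65860)) = -1/65860/96245 = (1/96245)*(-1/65860) = -1/6338695700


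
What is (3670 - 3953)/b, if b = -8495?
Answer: 283/8495 ≈ 0.033314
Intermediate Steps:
(3670 - 3953)/b = (3670 - 3953)/(-8495) = -283*(-1/8495) = 283/8495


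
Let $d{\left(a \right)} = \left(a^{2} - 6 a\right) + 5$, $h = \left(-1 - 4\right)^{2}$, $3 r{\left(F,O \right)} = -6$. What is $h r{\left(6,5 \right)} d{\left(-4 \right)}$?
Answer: $-2250$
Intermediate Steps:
$r{\left(F,O \right)} = -2$ ($r{\left(F,O \right)} = \frac{1}{3} \left(-6\right) = -2$)
$h = 25$ ($h = \left(-5\right)^{2} = 25$)
$d{\left(a \right)} = 5 + a^{2} - 6 a$
$h r{\left(6,5 \right)} d{\left(-4 \right)} = 25 \left(-2\right) \left(5 + \left(-4\right)^{2} - -24\right) = - 50 \left(5 + 16 + 24\right) = \left(-50\right) 45 = -2250$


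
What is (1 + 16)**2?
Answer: 289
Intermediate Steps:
(1 + 16)**2 = 17**2 = 289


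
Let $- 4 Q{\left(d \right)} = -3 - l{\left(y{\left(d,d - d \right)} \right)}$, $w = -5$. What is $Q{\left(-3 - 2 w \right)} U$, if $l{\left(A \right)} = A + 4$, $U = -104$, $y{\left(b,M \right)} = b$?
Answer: $-364$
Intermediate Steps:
$l{\left(A \right)} = 4 + A$
$Q{\left(d \right)} = \frac{7}{4} + \frac{d}{4}$ ($Q{\left(d \right)} = - \frac{-3 - \left(4 + d\right)}{4} = - \frac{-7 - d}{4} = \frac{7}{4} + \frac{d}{4}$)
$Q{\left(-3 - 2 w \right)} U = \left(\frac{7}{4} + \frac{-3 - 2 \left(-5\right)}{4}\right) \left(-104\right) = \left(\frac{7}{4} + \frac{-3 - -10}{4}\right) \left(-104\right) = \left(\frac{7}{4} + \frac{-3 + 10}{4}\right) \left(-104\right) = \left(\frac{7}{4} + \frac{1}{4} \cdot 7\right) \left(-104\right) = \left(\frac{7}{4} + \frac{7}{4}\right) \left(-104\right) = \frac{7}{2} \left(-104\right) = -364$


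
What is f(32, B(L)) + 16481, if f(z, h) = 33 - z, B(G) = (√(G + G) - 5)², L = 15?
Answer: 16482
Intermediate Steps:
B(G) = (-5 + √2*√G)² (B(G) = (√(2*G) - 5)² = (√2*√G - 5)² = (-5 + √2*√G)²)
f(32, B(L)) + 16481 = (33 - 1*32) + 16481 = (33 - 32) + 16481 = 1 + 16481 = 16482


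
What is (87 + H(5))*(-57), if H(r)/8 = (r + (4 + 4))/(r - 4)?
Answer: -10887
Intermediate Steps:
H(r) = 8*(8 + r)/(-4 + r) (H(r) = 8*((r + (4 + 4))/(r - 4)) = 8*((r + 8)/(-4 + r)) = 8*((8 + r)/(-4 + r)) = 8*(8 + r)/(-4 + r))
(87 + H(5))*(-57) = (87 + 8*(8 + 5)/(-4 + 5))*(-57) = (87 + 8*13/1)*(-57) = (87 + 8*1*13)*(-57) = (87 + 104)*(-57) = 191*(-57) = -10887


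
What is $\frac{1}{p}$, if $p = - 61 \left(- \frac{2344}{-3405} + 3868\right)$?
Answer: $- \frac{3405}{803545924} \approx -4.2375 \cdot 10^{-6}$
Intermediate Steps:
$p = - \frac{803545924}{3405}$ ($p = - 61 \left(\left(-2344\right) \left(- \frac{1}{3405}\right) + 3868\right) = - 61 \left(\frac{2344}{3405} + 3868\right) = \left(-61\right) \frac{13172884}{3405} = - \frac{803545924}{3405} \approx -2.3599 \cdot 10^{5}$)
$\frac{1}{p} = \frac{1}{- \frac{803545924}{3405}} = - \frac{3405}{803545924}$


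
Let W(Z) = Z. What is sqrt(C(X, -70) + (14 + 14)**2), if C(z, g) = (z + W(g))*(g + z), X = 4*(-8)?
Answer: 2*sqrt(2797) ≈ 105.77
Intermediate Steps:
X = -32
C(z, g) = (g + z)**2 (C(z, g) = (z + g)*(g + z) = (g + z)*(g + z) = (g + z)**2)
sqrt(C(X, -70) + (14 + 14)**2) = sqrt(((-70)**2 + (-32)**2 + 2*(-70)*(-32)) + (14 + 14)**2) = sqrt((4900 + 1024 + 4480) + 28**2) = sqrt(10404 + 784) = sqrt(11188) = 2*sqrt(2797)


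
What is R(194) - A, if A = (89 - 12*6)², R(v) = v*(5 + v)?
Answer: 38317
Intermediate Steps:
A = 289 (A = (89 - 72)² = 17² = 289)
R(194) - A = 194*(5 + 194) - 1*289 = 194*199 - 289 = 38606 - 289 = 38317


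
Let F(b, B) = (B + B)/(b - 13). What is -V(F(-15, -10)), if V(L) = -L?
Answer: 5/7 ≈ 0.71429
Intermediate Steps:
F(b, B) = 2*B/(-13 + b) (F(b, B) = (2*B)/(-13 + b) = 2*B/(-13 + b))
-V(F(-15, -10)) = -(-1)*2*(-10)/(-13 - 15) = -(-1)*2*(-10)/(-28) = -(-1)*2*(-10)*(-1/28) = -(-1)*5/7 = -1*(-5/7) = 5/7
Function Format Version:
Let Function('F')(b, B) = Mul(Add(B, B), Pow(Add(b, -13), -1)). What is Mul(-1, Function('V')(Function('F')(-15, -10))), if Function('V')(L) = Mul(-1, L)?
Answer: Rational(5, 7) ≈ 0.71429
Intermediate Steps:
Function('F')(b, B) = Mul(2, B, Pow(Add(-13, b), -1)) (Function('F')(b, B) = Mul(Mul(2, B), Pow(Add(-13, b), -1)) = Mul(2, B, Pow(Add(-13, b), -1)))
Mul(-1, Function('V')(Function('F')(-15, -10))) = Mul(-1, Mul(-1, Mul(2, -10, Pow(Add(-13, -15), -1)))) = Mul(-1, Mul(-1, Mul(2, -10, Pow(-28, -1)))) = Mul(-1, Mul(-1, Mul(2, -10, Rational(-1, 28)))) = Mul(-1, Mul(-1, Rational(5, 7))) = Mul(-1, Rational(-5, 7)) = Rational(5, 7)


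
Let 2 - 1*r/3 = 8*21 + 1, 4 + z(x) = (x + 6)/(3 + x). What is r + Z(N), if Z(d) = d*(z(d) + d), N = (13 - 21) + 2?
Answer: -441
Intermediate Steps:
z(x) = -4 + (6 + x)/(3 + x) (z(x) = -4 + (x + 6)/(3 + x) = -4 + (6 + x)/(3 + x))
N = -6 (N = -8 + 2 = -6)
Z(d) = d*(d + 3*(-2 - d)/(3 + d)) (Z(d) = d*(3*(-2 - d)/(3 + d) + d) = d*(d + 3*(-2 - d)/(3 + d)))
r = -501 (r = 6 - 3*(8*21 + 1) = 6 - 3*(168 + 1) = 6 - 3*169 = 6 - 507 = -501)
r + Z(N) = -501 - 6*(-6 + (-6)²)/(3 - 6) = -501 - 6*(-6 + 36)/(-3) = -501 - 6*(-⅓)*30 = -501 + 60 = -441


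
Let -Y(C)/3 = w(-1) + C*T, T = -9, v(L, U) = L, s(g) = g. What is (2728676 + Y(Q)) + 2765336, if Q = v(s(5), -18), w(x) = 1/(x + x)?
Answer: 10988297/2 ≈ 5.4942e+6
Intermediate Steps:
w(x) = 1/(2*x)
Q = 5
Y(C) = 3/2 + 27*C (Y(C) = -3*((½)/(-1) + C*(-9)) = -3*((½)*(-1) - 9*C) = -3*(-½ - 9*C) = 3/2 + 27*C)
(2728676 + Y(Q)) + 2765336 = (2728676 + (3/2 + 27*5)) + 2765336 = (2728676 + (3/2 + 135)) + 2765336 = (2728676 + 273/2) + 2765336 = 5457625/2 + 2765336 = 10988297/2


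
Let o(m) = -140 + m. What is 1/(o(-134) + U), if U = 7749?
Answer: 1/7475 ≈ 0.00013378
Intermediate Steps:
1/(o(-134) + U) = 1/((-140 - 134) + 7749) = 1/(-274 + 7749) = 1/7475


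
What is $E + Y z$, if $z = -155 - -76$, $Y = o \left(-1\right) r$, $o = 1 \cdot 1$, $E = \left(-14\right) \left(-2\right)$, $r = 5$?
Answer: $423$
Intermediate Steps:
$E = 28$
$o = 1$
$Y = -5$ ($Y = 1 \left(-1\right) 5 = \left(-1\right) 5 = -5$)
$z = -79$ ($z = -155 + 76 = -79$)
$E + Y z = 28 - -395 = 28 + 395 = 423$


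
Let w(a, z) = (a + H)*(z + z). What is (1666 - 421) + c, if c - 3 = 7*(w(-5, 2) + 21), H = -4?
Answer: 1143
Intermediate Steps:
w(a, z) = 2*z*(-4 + a) (w(a, z) = (a - 4)*(z + z) = (-4 + a)*(2*z) = 2*z*(-4 + a))
c = -102 (c = 3 + 7*(2*2*(-4 - 5) + 21) = 3 + 7*(2*2*(-9) + 21) = 3 + 7*(-36 + 21) = 3 + 7*(-15) = 3 - 105 = -102)
(1666 - 421) + c = (1666 - 421) - 102 = 1245 - 102 = 1143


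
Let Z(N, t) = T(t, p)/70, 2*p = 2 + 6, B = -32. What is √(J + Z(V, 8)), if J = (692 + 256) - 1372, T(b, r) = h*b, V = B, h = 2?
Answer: 12*I*√3605/35 ≈ 20.586*I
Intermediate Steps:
V = -32
p = 4 (p = (2 + 6)/2 = (½)*8 = 4)
T(b, r) = 2*b
J = -424 (J = 948 - 1372 = -424)
Z(N, t) = t/35 (Z(N, t) = (2*t)/70 = (2*t)*(1/70) = t/35)
√(J + Z(V, 8)) = √(-424 + (1/35)*8) = √(-424 + 8/35) = √(-14832/35) = 12*I*√3605/35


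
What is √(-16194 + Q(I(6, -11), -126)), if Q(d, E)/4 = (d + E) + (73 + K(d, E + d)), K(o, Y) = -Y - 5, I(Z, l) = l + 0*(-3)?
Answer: I*√15922 ≈ 126.18*I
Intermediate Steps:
I(Z, l) = l (I(Z, l) = l + 0 = l)
K(o, Y) = -5 - Y
Q(d, E) = 272 (Q(d, E) = 4*((d + E) + (73 + (-5 - (E + d)))) = 4*((E + d) + (73 + (-5 + (-E - d)))) = 4*((E + d) + (73 + (-5 - E - d))) = 4*((E + d) + (68 - E - d)) = 4*68 = 272)
√(-16194 + Q(I(6, -11), -126)) = √(-16194 + 272) = √(-15922) = I*√15922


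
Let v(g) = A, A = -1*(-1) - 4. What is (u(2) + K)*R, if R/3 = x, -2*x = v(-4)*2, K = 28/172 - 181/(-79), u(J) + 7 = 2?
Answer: -77841/3397 ≈ -22.915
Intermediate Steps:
A = -3 (A = 1 - 4 = -3)
v(g) = -3
u(J) = -5 (u(J) = -7 + 2 = -5)
K = 8336/3397 (K = 28*(1/172) - 181*(-1/79) = 7/43 + 181/79 = 8336/3397 ≈ 2.4539)
x = 3 (x = -(-3)*2/2 = -½*(-6) = 3)
R = 9 (R = 3*3 = 9)
(u(2) + K)*R = (-5 + 8336/3397)*9 = -8649/3397*9 = -77841/3397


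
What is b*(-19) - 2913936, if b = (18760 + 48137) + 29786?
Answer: -4750913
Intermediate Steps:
b = 96683 (b = 66897 + 29786 = 96683)
b*(-19) - 2913936 = 96683*(-19) - 2913936 = -1836977 - 2913936 = -4750913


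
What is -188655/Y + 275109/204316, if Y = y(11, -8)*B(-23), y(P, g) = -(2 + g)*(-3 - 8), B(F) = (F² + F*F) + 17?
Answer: 1935473951/483207340 ≈ 4.0055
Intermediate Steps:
B(F) = 17 + 2*F² (B(F) = (F² + F²) + 17 = 2*F² + 17 = 17 + 2*F²)
y(P, g) = 22 + 11*g (y(P, g) = -(2 + g)*(-11) = -(-22 - 11*g) = 22 + 11*g)
Y = -70950 (Y = (22 + 11*(-8))*(17 + 2*(-23)²) = (22 - 88)*(17 + 2*529) = -66*(17 + 1058) = -66*1075 = -70950)
-188655/Y + 275109/204316 = -188655/(-70950) + 275109/204316 = -188655*(-1/70950) + 275109*(1/204316) = 12577/4730 + 275109/204316 = 1935473951/483207340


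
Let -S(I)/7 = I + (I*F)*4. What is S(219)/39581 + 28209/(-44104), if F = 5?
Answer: -2536380501/1745680424 ≈ -1.4529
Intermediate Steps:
S(I) = -147*I (S(I) = -7*(I + (I*5)*4) = -7*(I + (5*I)*4) = -7*(I + 20*I) = -147*I)
S(219)/39581 + 28209/(-44104) = -147*219/39581 + 28209/(-44104) = -32193*1/39581 + 28209*(-1/44104) = -32193/39581 - 28209/44104 = -2536380501/1745680424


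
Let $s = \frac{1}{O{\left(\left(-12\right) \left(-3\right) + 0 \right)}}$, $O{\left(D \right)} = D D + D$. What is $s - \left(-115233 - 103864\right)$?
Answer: $\frac{291837205}{1332} \approx 2.191 \cdot 10^{5}$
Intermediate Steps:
$O{\left(D \right)} = D + D^{2}$ ($O{\left(D \right)} = D^{2} + D = D + D^{2}$)
$s = \frac{1}{1332}$ ($s = \frac{1}{\left(\left(-12\right) \left(-3\right) + 0\right) \left(1 + \left(\left(-12\right) \left(-3\right) + 0\right)\right)} = \frac{1}{\left(36 + 0\right) \left(1 + \left(36 + 0\right)\right)} = \frac{1}{36 \left(1 + 36\right)} = \frac{1}{36 \cdot 37} = \frac{1}{1332} \approx 0.00075075$)
$s - \left(-115233 - 103864\right) = \frac{1}{1332} - \left(-115233 - 103864\right) = \frac{1}{1332} - -219097 = \frac{1}{1332} + 219097 = \frac{291837205}{1332}$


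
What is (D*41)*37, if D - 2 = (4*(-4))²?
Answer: 391386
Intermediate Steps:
D = 258 (D = 2 + (4*(-4))² = 2 + (-16)² = 2 + 256 = 258)
(D*41)*37 = (258*41)*37 = 10578*37 = 391386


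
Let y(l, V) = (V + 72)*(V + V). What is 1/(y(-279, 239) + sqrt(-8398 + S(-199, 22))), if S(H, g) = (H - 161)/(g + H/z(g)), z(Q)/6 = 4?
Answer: 24454241/3635319944369 - I*sqrt(911850478)/7270639888738 ≈ 6.7268e-6 - 4.1533e-9*I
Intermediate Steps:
z(Q) = 24 (z(Q) = 6*4 = 24)
y(l, V) = 2*V*(72 + V) (y(l, V) = (72 + V)*(2*V) = 2*V*(72 + V))
S(H, g) = (-161 + H)/(g + H/24) (S(H, g) = (H - 161)/(g + H/24) = (-161 + H)/(g + H*(1/24)) = (-161 + H)/(g + H/24))
1/(y(-279, 239) + sqrt(-8398 + S(-199, 22))) = 1/(2*239*(72 + 239) + sqrt(-8398 + 24*(-161 - 199)/(-199 + 24*22))) = 1/(2*239*311 + sqrt(-8398 + 24*(-360)/(-199 + 528))) = 1/(148658 + sqrt(-8398 + 24*(-360)/329)) = 1/(148658 + sqrt(-8398 + 24*(1/329)*(-360))) = 1/(148658 + sqrt(-8398 - 8640/329)) = 1/(148658 + sqrt(-2771582/329)) = 1/(148658 + I*sqrt(911850478)/329)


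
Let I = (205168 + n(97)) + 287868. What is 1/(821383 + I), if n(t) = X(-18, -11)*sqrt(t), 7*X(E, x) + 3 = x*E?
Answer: 64406531/84657164382064 - 1365*sqrt(97)/84657164382064 ≈ 7.6063e-7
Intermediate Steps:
X(E, x) = -3/7 + E*x/7 (X(E, x) = -3/7 + (x*E)/7 = -3/7 + (E*x)/7 = -3/7 + E*x/7)
n(t) = 195*sqrt(t)/7 (n(t) = (-3/7 + (1/7)*(-18)*(-11))*sqrt(t) = (-3/7 + 198/7)*sqrt(t) = 195*sqrt(t)/7)
I = 493036 + 195*sqrt(97)/7 (I = (205168 + 195*sqrt(97)/7) + 287868 = 493036 + 195*sqrt(97)/7 ≈ 4.9331e+5)
1/(821383 + I) = 1/(821383 + (493036 + 195*sqrt(97)/7)) = 1/(1314419 + 195*sqrt(97)/7)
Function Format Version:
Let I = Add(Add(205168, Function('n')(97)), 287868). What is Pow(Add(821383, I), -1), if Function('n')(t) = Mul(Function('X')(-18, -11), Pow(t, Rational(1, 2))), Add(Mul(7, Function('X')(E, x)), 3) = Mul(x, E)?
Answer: Add(Rational(64406531, 84657164382064), Mul(Rational(-1365, 84657164382064), Pow(97, Rational(1, 2)))) ≈ 7.6063e-7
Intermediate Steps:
Function('X')(E, x) = Add(Rational(-3, 7), Mul(Rational(1, 7), E, x)) (Function('X')(E, x) = Add(Rational(-3, 7), Mul(Rational(1, 7), Mul(x, E))) = Add(Rational(-3, 7), Mul(Rational(1, 7), Mul(E, x))) = Add(Rational(-3, 7), Mul(Rational(1, 7), E, x)))
Function('n')(t) = Mul(Rational(195, 7), Pow(t, Rational(1, 2))) (Function('n')(t) = Mul(Add(Rational(-3, 7), Mul(Rational(1, 7), -18, -11)), Pow(t, Rational(1, 2))) = Mul(Add(Rational(-3, 7), Rational(198, 7)), Pow(t, Rational(1, 2))) = Mul(Rational(195, 7), Pow(t, Rational(1, 2))))
I = Add(493036, Mul(Rational(195, 7), Pow(97, Rational(1, 2)))) (I = Add(Add(205168, Mul(Rational(195, 7), Pow(97, Rational(1, 2)))), 287868) = Add(493036, Mul(Rational(195, 7), Pow(97, Rational(1, 2)))) ≈ 4.9331e+5)
Pow(Add(821383, I), -1) = Pow(Add(821383, Add(493036, Mul(Rational(195, 7), Pow(97, Rational(1, 2))))), -1) = Pow(Add(1314419, Mul(Rational(195, 7), Pow(97, Rational(1, 2)))), -1)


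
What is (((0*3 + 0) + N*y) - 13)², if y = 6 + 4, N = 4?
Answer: 729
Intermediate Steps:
y = 10
(((0*3 + 0) + N*y) - 13)² = (((0*3 + 0) + 4*10) - 13)² = (((0 + 0) + 40) - 13)² = ((0 + 40) - 13)² = (40 - 13)² = 27² = 729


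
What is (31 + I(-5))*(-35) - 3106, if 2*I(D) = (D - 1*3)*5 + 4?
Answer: -3561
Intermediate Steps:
I(D) = -11/2 + 5*D/2 (I(D) = ((D - 1*3)*5 + 4)/2 = ((D - 3)*5 + 4)/2 = ((-3 + D)*5 + 4)/2 = ((-15 + 5*D) + 4)/2 = (-11 + 5*D)/2 = -11/2 + 5*D/2)
(31 + I(-5))*(-35) - 3106 = (31 + (-11/2 + (5/2)*(-5)))*(-35) - 3106 = (31 + (-11/2 - 25/2))*(-35) - 3106 = (31 - 18)*(-35) - 3106 = 13*(-35) - 3106 = -455 - 3106 = -3561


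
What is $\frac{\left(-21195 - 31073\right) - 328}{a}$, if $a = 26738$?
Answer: $- \frac{26298}{13369} \approx -1.9671$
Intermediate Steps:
$\frac{\left(-21195 - 31073\right) - 328}{a} = \frac{\left(-21195 - 31073\right) - 328}{26738} = \left(-52268 - 328\right) \frac{1}{26738} = \left(-52596\right) \frac{1}{26738} = - \frac{26298}{13369}$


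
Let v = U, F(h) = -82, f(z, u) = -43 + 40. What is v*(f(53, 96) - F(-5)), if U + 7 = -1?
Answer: -632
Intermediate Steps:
f(z, u) = -3
U = -8 (U = -7 - 1 = -8)
v = -8
v*(f(53, 96) - F(-5)) = -8*(-3 - 1*(-82)) = -8*(-3 + 82) = -8*79 = -632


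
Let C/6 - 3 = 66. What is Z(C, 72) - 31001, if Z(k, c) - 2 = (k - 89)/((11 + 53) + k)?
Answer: -14817197/478 ≈ -30998.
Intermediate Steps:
C = 414 (C = 18 + 6*66 = 18 + 396 = 414)
Z(k, c) = 2 + (-89 + k)/(64 + k) (Z(k, c) = 2 + (k - 89)/((11 + 53) + k) = 2 + (-89 + k)/(64 + k))
Z(C, 72) - 31001 = 3*(13 + 414)/(64 + 414) - 31001 = 3*427/478 - 31001 = 3*(1/478)*427 - 31001 = 1281/478 - 31001 = -14817197/478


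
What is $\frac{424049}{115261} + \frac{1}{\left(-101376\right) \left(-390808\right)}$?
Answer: $\frac{16800207275745853}{4566473899941888} \approx 3.679$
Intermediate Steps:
$\frac{424049}{115261} + \frac{1}{\left(-101376\right) \left(-390808\right)} = 424049 \cdot \frac{1}{115261} - - \frac{1}{39618551808} = \frac{424049}{115261} + \frac{1}{39618551808} = \frac{16800207275745853}{4566473899941888}$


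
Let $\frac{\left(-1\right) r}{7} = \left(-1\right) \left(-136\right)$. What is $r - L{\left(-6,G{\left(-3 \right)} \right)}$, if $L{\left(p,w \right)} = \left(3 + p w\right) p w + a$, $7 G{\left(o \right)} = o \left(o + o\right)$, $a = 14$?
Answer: $- \frac{56730}{49} \approx -1157.8$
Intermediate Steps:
$G{\left(o \right)} = \frac{2 o^{2}}{7}$ ($G{\left(o \right)} = \frac{o \left(o + o\right)}{7} = \frac{o 2 o}{7} = \frac{2 o^{2}}{7}$)
$r = -952$ ($r = - 7 \left(\left(-1\right) \left(-136\right)\right) = \left(-7\right) 136 = -952$)
$L{\left(p,w \right)} = 14 + p w \left(3 + p w\right)$ ($L{\left(p,w \right)} = \left(3 + p w\right) p w + 14 = p \left(3 + p w\right) w + 14 = p w \left(3 + p w\right) + 14 = 14 + p w \left(3 + p w\right)$)
$r - L{\left(-6,G{\left(-3 \right)} \right)} = -952 - \left(14 + \left(-6\right)^{2} \left(\frac{2 \left(-3\right)^{2}}{7}\right)^{2} + 3 \left(-6\right) \frac{2 \left(-3\right)^{2}}{7}\right) = -952 - \left(14 + 36 \left(\frac{2}{7} \cdot 9\right)^{2} + 3 \left(-6\right) \frac{2}{7} \cdot 9\right) = -952 - \left(14 + 36 \left(\frac{18}{7}\right)^{2} + 3 \left(-6\right) \frac{18}{7}\right) = -952 - \left(14 + 36 \cdot \frac{324}{49} - \frac{324}{7}\right) = -952 - \left(14 + \frac{11664}{49} - \frac{324}{7}\right) = -952 - \frac{10082}{49} = - \frac{56730}{49}$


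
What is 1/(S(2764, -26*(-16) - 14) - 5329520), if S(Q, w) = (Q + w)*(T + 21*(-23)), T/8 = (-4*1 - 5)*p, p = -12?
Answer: -1/4123274 ≈ -2.4253e-7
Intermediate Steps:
T = 864 (T = 8*((-4*1 - 5)*(-12)) = 8*((-4 - 5)*(-12)) = 8*(-9*(-12)) = 8*108 = 864)
S(Q, w) = 381*Q + 381*w (S(Q, w) = (Q + w)*(864 + 21*(-23)) = (Q + w)*(864 - 483) = (Q + w)*381 = 381*Q + 381*w)
1/(S(2764, -26*(-16) - 14) - 5329520) = 1/((381*2764 + 381*(-26*(-16) - 14)) - 5329520) = 1/((1053084 + 381*(416 - 14)) - 5329520) = 1/((1053084 + 381*402) - 5329520) = 1/((1053084 + 153162) - 5329520) = 1/(1206246 - 5329520) = 1/(-4123274) = -1/4123274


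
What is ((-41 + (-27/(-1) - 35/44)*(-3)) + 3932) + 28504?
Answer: 1421921/44 ≈ 32316.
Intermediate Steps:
((-41 + (-27/(-1) - 35/44)*(-3)) + 3932) + 28504 = ((-41 + (-27*(-1) - 35*1/44)*(-3)) + 3932) + 28504 = ((-41 + (27 - 35/44)*(-3)) + 3932) + 28504 = ((-41 + (1153/44)*(-3)) + 3932) + 28504 = ((-41 - 3459/44) + 3932) + 28504 = (-5263/44 + 3932) + 28504 = 167745/44 + 28504 = 1421921/44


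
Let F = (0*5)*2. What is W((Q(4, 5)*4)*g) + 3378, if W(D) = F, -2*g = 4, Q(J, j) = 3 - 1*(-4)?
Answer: 3378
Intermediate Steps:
Q(J, j) = 7 (Q(J, j) = 3 + 4 = 7)
g = -2 (g = -½*4 = -2)
F = 0 (F = 0*2 = 0)
W(D) = 0
W((Q(4, 5)*4)*g) + 3378 = 0 + 3378 = 3378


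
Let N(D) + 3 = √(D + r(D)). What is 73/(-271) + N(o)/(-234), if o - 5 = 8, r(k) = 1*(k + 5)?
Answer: -5423/21138 - √31/234 ≈ -0.28035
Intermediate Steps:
r(k) = 5 + k (r(k) = 1*(5 + k) = 5 + k)
o = 13 (o = 5 + 8 = 13)
N(D) = -3 + √(5 + 2*D) (N(D) = -3 + √(D + (5 + D)) = -3 + √(5 + 2*D))
73/(-271) + N(o)/(-234) = 73/(-271) + (-3 + √(5 + 2*13))/(-234) = 73*(-1/271) + (-3 + √(5 + 26))*(-1/234) = -73/271 + (-3 + √31)*(-1/234) = -73/271 + (1/78 - √31/234) = -5423/21138 - √31/234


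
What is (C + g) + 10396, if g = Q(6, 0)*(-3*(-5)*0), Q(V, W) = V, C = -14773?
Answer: -4377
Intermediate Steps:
g = 0 (g = 6*(-3*(-5)*0) = 6*(15*0) = 6*0 = 0)
(C + g) + 10396 = (-14773 + 0) + 10396 = -14773 + 10396 = -4377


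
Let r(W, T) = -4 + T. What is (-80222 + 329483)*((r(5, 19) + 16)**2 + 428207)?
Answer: 106974844848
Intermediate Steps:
(-80222 + 329483)*((r(5, 19) + 16)**2 + 428207) = (-80222 + 329483)*(((-4 + 19) + 16)**2 + 428207) = 249261*((15 + 16)**2 + 428207) = 249261*(31**2 + 428207) = 249261*(961 + 428207) = 249261*429168 = 106974844848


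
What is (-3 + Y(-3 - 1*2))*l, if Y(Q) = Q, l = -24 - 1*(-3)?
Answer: 168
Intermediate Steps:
l = -21 (l = -24 + 3 = -21)
(-3 + Y(-3 - 1*2))*l = (-3 + (-3 - 1*2))*(-21) = (-3 + (-3 - 2))*(-21) = (-3 - 5)*(-21) = -8*(-21) = 168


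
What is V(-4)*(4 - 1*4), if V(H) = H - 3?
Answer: 0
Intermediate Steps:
V(H) = -3 + H
V(-4)*(4 - 1*4) = (-3 - 4)*(4 - 1*4) = -7*(4 - 4) = -7*0 = 0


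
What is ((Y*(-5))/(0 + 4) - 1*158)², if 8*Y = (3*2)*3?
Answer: 6620329/256 ≈ 25861.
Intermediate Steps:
Y = 9/4 (Y = ((3*2)*3)/8 = (6*3)/8 = (⅛)*18 = 9/4 ≈ 2.2500)
((Y*(-5))/(0 + 4) - 1*158)² = (((9/4)*(-5))/(0 + 4) - 1*158)² = (-45/4/4 - 158)² = (-45/4*¼ - 158)² = (-45/16 - 158)² = (-2573/16)² = 6620329/256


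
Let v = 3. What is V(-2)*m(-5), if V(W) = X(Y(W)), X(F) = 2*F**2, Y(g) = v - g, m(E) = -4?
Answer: -200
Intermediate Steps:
Y(g) = 3 - g
V(W) = 2*(3 - W)**2
V(-2)*m(-5) = (2*(-3 - 2)**2)*(-4) = (2*(-5)**2)*(-4) = (2*25)*(-4) = 50*(-4) = -200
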